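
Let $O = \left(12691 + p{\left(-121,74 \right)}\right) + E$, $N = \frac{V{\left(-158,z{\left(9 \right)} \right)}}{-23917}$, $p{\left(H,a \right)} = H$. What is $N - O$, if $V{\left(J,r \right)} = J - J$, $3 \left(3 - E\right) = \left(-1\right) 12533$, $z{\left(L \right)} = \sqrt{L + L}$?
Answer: $- \frac{50252}{3} \approx -16751.0$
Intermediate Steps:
$z{\left(L \right)} = \sqrt{2} \sqrt{L}$ ($z{\left(L \right)} = \sqrt{2 L} = \sqrt{2} \sqrt{L}$)
$E = \frac{12542}{3}$ ($E = 3 - \frac{\left(-1\right) 12533}{3} = 3 - - \frac{12533}{3} = 3 + \frac{12533}{3} = \frac{12542}{3} \approx 4180.7$)
$V{\left(J,r \right)} = 0$
$N = 0$ ($N = \frac{0}{-23917} = 0 \left(- \frac{1}{23917}\right) = 0$)
$O = \frac{50252}{3}$ ($O = \left(12691 - 121\right) + \frac{12542}{3} = 12570 + \frac{12542}{3} = \frac{50252}{3} \approx 16751.0$)
$N - O = 0 - \frac{50252}{3} = - \frac{50252}{3}$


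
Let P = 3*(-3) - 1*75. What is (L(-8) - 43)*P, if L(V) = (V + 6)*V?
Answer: 2268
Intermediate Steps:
P = -84 (P = -9 - 75 = -84)
L(V) = V*(6 + V) (L(V) = (6 + V)*V = V*(6 + V))
(L(-8) - 43)*P = (-8*(6 - 8) - 43)*(-84) = (-8*(-2) - 43)*(-84) = (16 - 43)*(-84) = -27*(-84) = 2268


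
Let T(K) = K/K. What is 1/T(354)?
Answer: 1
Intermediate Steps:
T(K) = 1
1/T(354) = 1/1 = 1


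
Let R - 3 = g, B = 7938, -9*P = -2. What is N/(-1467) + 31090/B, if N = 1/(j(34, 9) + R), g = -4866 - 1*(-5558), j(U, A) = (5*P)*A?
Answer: 595451078/152032545 ≈ 3.9166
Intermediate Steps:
P = 2/9 (P = -⅑*(-2) = 2/9 ≈ 0.22222)
j(U, A) = 10*A/9 (j(U, A) = (5*(2/9))*A = 10*A/9)
g = 692 (g = -4866 + 5558 = 692)
R = 695 (R = 3 + 692 = 695)
N = 1/705 (N = 1/((10/9)*9 + 695) = 1/(10 + 695) = 1/705 ≈ 0.0014184)
N/(-1467) + 31090/B = (1/705)/(-1467) + 31090/7938 = (1/705)*(-1/1467) + 31090*(1/7938) = -1/1034235 + 15545/3969 = 595451078/152032545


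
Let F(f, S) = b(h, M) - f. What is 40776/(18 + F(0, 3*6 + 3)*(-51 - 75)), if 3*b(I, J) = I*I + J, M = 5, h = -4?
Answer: -1699/36 ≈ -47.194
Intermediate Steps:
b(I, J) = J/3 + I**2/3 (b(I, J) = (I*I + J)/3 = (I**2 + J)/3 = (J + I**2)/3 = J/3 + I**2/3)
F(f, S) = 7 - f (F(f, S) = ((1/3)*5 + (1/3)*(-4)**2) - f = (5/3 + (1/3)*16) - f = (5/3 + 16/3) - f = 7 - f)
40776/(18 + F(0, 3*6 + 3)*(-51 - 75)) = 40776/(18 + (7 - 1*0)*(-51 - 75)) = 40776/(18 + (7 + 0)*(-126)) = 40776/(18 + 7*(-126)) = 40776/(18 - 882) = 40776/(-864) = 40776*(-1/864) = -1699/36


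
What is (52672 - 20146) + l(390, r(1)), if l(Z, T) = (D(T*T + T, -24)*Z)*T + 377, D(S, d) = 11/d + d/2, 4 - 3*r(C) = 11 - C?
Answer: 85241/2 ≈ 42621.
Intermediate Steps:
r(C) = -7/3 + C/3 (r(C) = 4/3 - (11 - C)/3 = 4/3 + (-11/3 + C/3) = -7/3 + C/3)
D(S, d) = d/2 + 11/d (D(S, d) = 11/d + d*(½) = 11/d + d/2 = d/2 + 11/d)
l(Z, T) = 377 - 299*T*Z/24 (l(Z, T) = (((½)*(-24) + 11/(-24))*Z)*T + 377 = ((-12 + 11*(-1/24))*Z)*T + 377 = ((-12 - 11/24)*Z)*T + 377 = (-299*Z/24)*T + 377 = -299*T*Z/24 + 377 = 377 - 299*T*Z/24)
(52672 - 20146) + l(390, r(1)) = (52672 - 20146) + (377 - 299/24*(-7/3 + (⅓)*1)*390) = 32526 + (377 - 299/24*(-7/3 + ⅓)*390) = 32526 + (377 - 299/24*(-2)*390) = 32526 + (377 + 19435/2) = 32526 + 20189/2 = 85241/2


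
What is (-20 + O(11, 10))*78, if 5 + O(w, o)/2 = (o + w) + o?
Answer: 2496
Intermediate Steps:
O(w, o) = -10 + 2*w + 4*o (O(w, o) = -10 + 2*((o + w) + o) = -10 + 2*(w + 2*o) = -10 + (2*w + 4*o) = -10 + 2*w + 4*o)
(-20 + O(11, 10))*78 = (-20 + (-10 + 2*11 + 4*10))*78 = (-20 + (-10 + 22 + 40))*78 = (-20 + 52)*78 = 32*78 = 2496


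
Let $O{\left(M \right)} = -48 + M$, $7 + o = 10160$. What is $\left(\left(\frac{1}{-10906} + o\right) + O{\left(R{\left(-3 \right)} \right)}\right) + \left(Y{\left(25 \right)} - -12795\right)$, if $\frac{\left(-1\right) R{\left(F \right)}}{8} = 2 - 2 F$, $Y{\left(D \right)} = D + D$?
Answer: $\frac{249594715}{10906} \approx 22886.0$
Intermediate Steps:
$o = 10153$ ($o = -7 + 10160 = 10153$)
$Y{\left(D \right)} = 2 D$
$R{\left(F \right)} = -16 + 16 F$ ($R{\left(F \right)} = - 8 \left(2 - 2 F\right) = -16 + 16 F$)
$\left(\left(\frac{1}{-10906} + o\right) + O{\left(R{\left(-3 \right)} \right)}\right) + \left(Y{\left(25 \right)} - -12795\right) = \left(\left(\frac{1}{-10906} + 10153\right) + \left(-48 + \left(-16 + 16 \left(-3\right)\right)\right)\right) + \left(2 \cdot 25 - -12795\right) = \left(\left(- \frac{1}{10906} + 10153\right) - 112\right) + \left(50 + 12795\right) = \left(\frac{110728617}{10906} - 112\right) + 12845 = \frac{109507145}{10906} + 12845 = \frac{249594715}{10906}$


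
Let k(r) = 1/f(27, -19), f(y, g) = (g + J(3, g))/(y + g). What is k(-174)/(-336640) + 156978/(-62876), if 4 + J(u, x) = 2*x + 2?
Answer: -97433089321/39025875680 ≈ -2.4966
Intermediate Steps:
J(u, x) = -2 + 2*x (J(u, x) = -4 + (2*x + 2) = -4 + (2 + 2*x) = -2 + 2*x)
f(y, g) = (-2 + 3*g)/(g + y) (f(y, g) = (g + (-2 + 2*g))/(y + g) = (-2 + 3*g)/(g + y))
k(r) = -8/59 (k(r) = 1/((-2 + 3*(-19))/(-19 + 27)) = 1/((-2 - 57)/8) = 1/((⅛)*(-59)) = 1/(-59/8) = -8/59)
k(-174)/(-336640) + 156978/(-62876) = -8/59/(-336640) + 156978/(-62876) = -8/59*(-1/336640) + 156978*(-1/62876) = 1/2482720 - 78489/31438 = -97433089321/39025875680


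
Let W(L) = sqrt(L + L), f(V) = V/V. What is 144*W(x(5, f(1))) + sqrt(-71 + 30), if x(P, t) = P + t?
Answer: 288*sqrt(3) + I*sqrt(41) ≈ 498.83 + 6.4031*I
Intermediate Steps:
f(V) = 1
W(L) = sqrt(2)*sqrt(L) (W(L) = sqrt(2*L) = sqrt(2)*sqrt(L))
144*W(x(5, f(1))) + sqrt(-71 + 30) = 144*(sqrt(2)*sqrt(5 + 1)) + sqrt(-71 + 30) = 144*(sqrt(2)*sqrt(6)) + sqrt(-41) = 144*(2*sqrt(3)) + I*sqrt(41) = 288*sqrt(3) + I*sqrt(41)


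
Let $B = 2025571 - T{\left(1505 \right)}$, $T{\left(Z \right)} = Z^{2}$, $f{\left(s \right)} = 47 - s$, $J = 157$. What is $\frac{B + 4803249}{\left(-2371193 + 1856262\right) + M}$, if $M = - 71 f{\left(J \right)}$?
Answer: $- \frac{4563795}{507121} \approx -8.9994$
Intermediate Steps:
$M = 7810$ ($M = - 71 \left(47 - 157\right) = \left(-71\right) \left(-110\right) = 7810$)
$B = -239454$ ($B = 2025571 - 1505^{2} = 2025571 - 2265025 = -239454$)
$\frac{B + 4803249}{\left(-2371193 + 1856262\right) + M} = \frac{-239454 + 4803249}{\left(-2371193 + 1856262\right) + 7810} = \frac{4563795}{-514931 + 7810} = \frac{4563795}{-507121} = 4563795 \left(- \frac{1}{507121}\right) = - \frac{4563795}{507121}$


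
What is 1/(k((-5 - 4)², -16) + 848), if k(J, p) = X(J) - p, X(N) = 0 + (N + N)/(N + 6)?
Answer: 29/25110 ≈ 0.0011549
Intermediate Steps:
X(N) = 2*N/(6 + N) (X(N) = 0 + (2*N)/(6 + N) = 0 + 2*N/(6 + N) = 2*N/(6 + N))
k(J, p) = -p + 2*J/(6 + J) (k(J, p) = 2*J/(6 + J) - p = -p + 2*J/(6 + J))
1/(k((-5 - 4)², -16) + 848) = 1/((2*(-5 - 4)² - 1*(-16)*(6 + (-5 - 4)²))/(6 + (-5 - 4)²) + 848) = 1/((2*(-9)² - 1*(-16)*(6 + (-9)²))/(6 + (-9)²) + 848) = 1/((2*81 - 1*(-16)*(6 + 81))/(6 + 81) + 848) = 1/((162 - 1*(-16)*87)/87 + 848) = 1/((162 + 1392)/87 + 848) = 1/((1/87)*1554 + 848) = 1/(518/29 + 848) = 1/(25110/29) = 29/25110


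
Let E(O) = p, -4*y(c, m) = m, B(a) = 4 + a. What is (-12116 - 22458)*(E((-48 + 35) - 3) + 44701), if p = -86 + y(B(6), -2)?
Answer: -1542536297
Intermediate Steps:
y(c, m) = -m/4
p = -171/2 (p = -86 - ¼*(-2) = -86 + ½ = -171/2 ≈ -85.500)
E(O) = -171/2
(-12116 - 22458)*(E((-48 + 35) - 3) + 44701) = (-12116 - 22458)*(-171/2 + 44701) = -34574*89231/2 = -1542536297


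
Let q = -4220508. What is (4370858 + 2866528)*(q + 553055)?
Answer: -26542772997858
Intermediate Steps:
(4370858 + 2866528)*(q + 553055) = (4370858 + 2866528)*(-4220508 + 553055) = 7237386*(-3667453) = -26542772997858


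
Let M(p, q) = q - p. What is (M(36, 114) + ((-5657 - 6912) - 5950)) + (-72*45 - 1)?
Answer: -21682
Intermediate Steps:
(M(36, 114) + ((-5657 - 6912) - 5950)) + (-72*45 - 1) = ((114 - 1*36) + ((-5657 - 6912) - 5950)) + (-72*45 - 1) = ((114 - 36) + (-12569 - 5950)) + (-3240 - 1) = (78 - 18519) - 3241 = -18441 - 3241 = -21682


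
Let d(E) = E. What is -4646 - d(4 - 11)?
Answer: -4639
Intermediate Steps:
-4646 - d(4 - 11) = -4646 - (4 - 11) = -4646 - 1*(-7) = -4646 + 7 = -4639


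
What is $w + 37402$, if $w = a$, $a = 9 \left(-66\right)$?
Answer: $36808$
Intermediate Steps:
$a = -594$
$w = -594$
$w + 37402 = -594 + 37402 = 36808$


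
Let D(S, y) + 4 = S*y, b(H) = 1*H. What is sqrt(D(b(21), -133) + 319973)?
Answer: 2*sqrt(79294) ≈ 563.18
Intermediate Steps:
b(H) = H
D(S, y) = -4 + S*y
sqrt(D(b(21), -133) + 319973) = sqrt((-4 + 21*(-133)) + 319973) = sqrt((-4 - 2793) + 319973) = sqrt(-2797 + 319973) = sqrt(317176) = 2*sqrt(79294)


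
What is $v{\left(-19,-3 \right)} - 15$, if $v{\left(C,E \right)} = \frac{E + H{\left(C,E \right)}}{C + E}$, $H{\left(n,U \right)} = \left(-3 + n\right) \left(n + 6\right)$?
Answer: $- \frac{613}{22} \approx -27.864$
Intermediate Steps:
$H{\left(n,U \right)} = \left(-3 + n\right) \left(6 + n\right)$
$v{\left(C,E \right)} = \frac{-18 + E + C^{2} + 3 C}{C + E}$ ($v{\left(C,E \right)} = \frac{E + \left(-18 + C^{2} + 3 C\right)}{C + E} = \frac{-18 + E + C^{2} + 3 C}{C + E}$)
$v{\left(-19,-3 \right)} - 15 = \frac{-18 - 3 + \left(-19\right)^{2} + 3 \left(-19\right)}{-19 - 3} - 15 = \frac{-18 - 3 + 361 - 57}{-22} - 15 = \left(- \frac{1}{22}\right) 283 - 15 = - \frac{283}{22} - 15 = - \frac{613}{22}$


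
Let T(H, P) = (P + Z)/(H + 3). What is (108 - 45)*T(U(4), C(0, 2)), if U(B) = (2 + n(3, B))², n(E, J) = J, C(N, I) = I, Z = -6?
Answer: -84/13 ≈ -6.4615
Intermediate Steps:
U(B) = (2 + B)²
T(H, P) = (-6 + P)/(3 + H) (T(H, P) = (P - 6)/(H + 3) = (-6 + P)/(3 + H))
(108 - 45)*T(U(4), C(0, 2)) = (108 - 45)*((-6 + 2)/(3 + (2 + 4)²)) = 63*(-4/(3 + 6²)) = 63*(-4/(3 + 36)) = 63*(-4/39) = -84/13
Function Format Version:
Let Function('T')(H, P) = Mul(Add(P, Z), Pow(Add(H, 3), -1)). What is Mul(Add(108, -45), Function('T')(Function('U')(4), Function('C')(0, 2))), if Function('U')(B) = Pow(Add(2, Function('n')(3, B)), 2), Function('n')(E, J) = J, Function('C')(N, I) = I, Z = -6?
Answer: Rational(-84, 13) ≈ -6.4615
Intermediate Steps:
Function('U')(B) = Pow(Add(2, B), 2)
Function('T')(H, P) = Mul(Pow(Add(3, H), -1), Add(-6, P)) (Function('T')(H, P) = Mul(Add(P, -6), Pow(Add(H, 3), -1)) = Mul(Add(-6, P), Pow(Add(3, H), -1)) = Mul(Pow(Add(3, H), -1), Add(-6, P)))
Mul(Add(108, -45), Function('T')(Function('U')(4), Function('C')(0, 2))) = Mul(Add(108, -45), Mul(Pow(Add(3, Pow(Add(2, 4), 2)), -1), Add(-6, 2))) = Mul(63, Mul(Pow(Add(3, Pow(6, 2)), -1), -4)) = Mul(63, Mul(Pow(Add(3, 36), -1), -4)) = Mul(63, Mul(Pow(39, -1), -4)) = Mul(63, Mul(Rational(1, 39), -4)) = Mul(63, Rational(-4, 39)) = Rational(-84, 13)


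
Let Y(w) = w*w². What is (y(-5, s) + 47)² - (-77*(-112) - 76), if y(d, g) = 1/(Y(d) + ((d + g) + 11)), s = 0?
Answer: -89777764/14161 ≈ -6339.8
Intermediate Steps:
Y(w) = w³
y(d, g) = 1/(11 + d + g + d³) (y(d, g) = 1/(d³ + ((d + g) + 11)) = 1/(d³ + (11 + d + g)) = 1/(11 + d + g + d³))
(y(-5, s) + 47)² - (-77*(-112) - 76) = (1/(11 - 5 + 0 + (-5)³) + 47)² - (-77*(-112) - 76) = (1/(11 - 5 + 0 - 125) + 47)² - (8624 - 76) = (1/(-119) + 47)² - 1*8548 = (-1/119 + 47)² - 8548 = (5592/119)² - 8548 = 31270464/14161 - 8548 = -89777764/14161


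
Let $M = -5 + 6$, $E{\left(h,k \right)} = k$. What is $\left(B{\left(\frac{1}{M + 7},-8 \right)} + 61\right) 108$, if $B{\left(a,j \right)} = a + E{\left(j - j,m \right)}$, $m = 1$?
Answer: $\frac{13419}{2} \approx 6709.5$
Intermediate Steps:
$M = 1$
$B{\left(a,j \right)} = 1 + a$ ($B{\left(a,j \right)} = a + 1 = 1 + a$)
$\left(B{\left(\frac{1}{M + 7},-8 \right)} + 61\right) 108 = \left(\left(1 + \frac{1}{1 + 7}\right) + 61\right) 108 = \left(\left(1 + \frac{1}{8}\right) + 61\right) 108 = \left(\frac{9}{8} + 61\right) 108 = \frac{497}{8} \cdot 108 = \frac{13419}{2}$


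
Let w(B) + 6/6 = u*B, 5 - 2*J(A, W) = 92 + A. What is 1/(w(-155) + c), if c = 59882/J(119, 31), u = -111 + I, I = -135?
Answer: 103/3867405 ≈ 2.6633e-5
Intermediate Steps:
J(A, W) = -87/2 - A/2 (J(A, W) = 5/2 - (92 + A)/2 = 5/2 + (-46 - A/2) = -87/2 - A/2)
u = -246 (u = -111 - 135 = -246)
w(B) = -1 - 246*B
c = -59882/103 (c = 59882/(-87/2 - ½*119) = 59882/(-87/2 - 119/2) = 59882/(-103) = 59882*(-1/103) = -59882/103 ≈ -581.38)
1/(w(-155) + c) = 1/((-1 - 246*(-155)) - 59882/103) = 1/((-1 + 38130) - 59882/103) = 1/(38129 - 59882/103) = 1/(3867405/103) = 103/3867405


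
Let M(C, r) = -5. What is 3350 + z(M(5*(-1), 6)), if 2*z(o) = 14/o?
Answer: 16743/5 ≈ 3348.6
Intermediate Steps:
z(o) = 7/o (z(o) = (14/o)/2 = 7/o)
3350 + z(M(5*(-1), 6)) = 3350 + 7/(-5) = 3350 + 7*(-⅕) = 3350 - 7/5 = 16743/5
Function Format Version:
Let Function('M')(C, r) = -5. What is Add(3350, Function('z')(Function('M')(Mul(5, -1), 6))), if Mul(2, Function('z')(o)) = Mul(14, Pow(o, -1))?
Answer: Rational(16743, 5) ≈ 3348.6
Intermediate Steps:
Function('z')(o) = Mul(7, Pow(o, -1)) (Function('z')(o) = Mul(Rational(1, 2), Mul(14, Pow(o, -1))) = Mul(7, Pow(o, -1)))
Add(3350, Function('z')(Function('M')(Mul(5, -1), 6))) = Add(3350, Mul(7, Pow(-5, -1))) = Add(3350, Mul(7, Rational(-1, 5))) = Add(3350, Rational(-7, 5)) = Rational(16743, 5)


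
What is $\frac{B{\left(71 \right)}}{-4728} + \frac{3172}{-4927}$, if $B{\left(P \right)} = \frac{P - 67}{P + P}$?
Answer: $- \frac{40954315}{63612876} \approx -0.64381$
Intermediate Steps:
$B{\left(P \right)} = \frac{-67 + P}{2 P}$
$\frac{B{\left(71 \right)}}{-4728} + \frac{3172}{-4927} = \frac{\frac{1}{2} \cdot \frac{1}{71} \left(-67 + 71\right)}{-4728} + \frac{3172}{-4927} = \frac{1}{2} \cdot \frac{1}{71} \cdot 4 \left(- \frac{1}{4728}\right) + 3172 \left(- \frac{1}{4927}\right) = \frac{2}{71} \left(- \frac{1}{4728}\right) - \frac{244}{379} = - \frac{1}{167844} - \frac{244}{379} = - \frac{40954315}{63612876}$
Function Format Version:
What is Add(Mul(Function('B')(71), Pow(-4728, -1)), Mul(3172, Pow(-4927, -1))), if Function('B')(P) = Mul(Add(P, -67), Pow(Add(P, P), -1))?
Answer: Rational(-40954315, 63612876) ≈ -0.64381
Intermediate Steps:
Function('B')(P) = Mul(Rational(1, 2), Pow(P, -1), Add(-67, P)) (Function('B')(P) = Mul(Add(-67, P), Pow(Mul(2, P), -1)) = Mul(Add(-67, P), Mul(Rational(1, 2), Pow(P, -1))) = Mul(Rational(1, 2), Pow(P, -1), Add(-67, P)))
Add(Mul(Function('B')(71), Pow(-4728, -1)), Mul(3172, Pow(-4927, -1))) = Add(Mul(Mul(Rational(1, 2), Pow(71, -1), Add(-67, 71)), Pow(-4728, -1)), Mul(3172, Pow(-4927, -1))) = Add(Mul(Mul(Rational(1, 2), Rational(1, 71), 4), Rational(-1, 4728)), Mul(3172, Rational(-1, 4927))) = Add(Mul(Rational(2, 71), Rational(-1, 4728)), Rational(-244, 379)) = Add(Rational(-1, 167844), Rational(-244, 379)) = Rational(-40954315, 63612876)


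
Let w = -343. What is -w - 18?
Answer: 325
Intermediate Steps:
-w - 18 = -1*(-343) - 18 = 343 - 18 = 325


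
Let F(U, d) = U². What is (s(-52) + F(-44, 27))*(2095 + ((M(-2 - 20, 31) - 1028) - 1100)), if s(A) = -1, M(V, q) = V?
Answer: -106425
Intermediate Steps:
(s(-52) + F(-44, 27))*(2095 + ((M(-2 - 20, 31) - 1028) - 1100)) = (-1 + (-44)²)*(2095 + (((-2 - 20) - 1028) - 1100)) = (-1 + 1936)*(2095 + ((-22 - 1028) - 1100)) = 1935*(2095 + (-1050 - 1100)) = 1935*(2095 - 2150) = 1935*(-55) = -106425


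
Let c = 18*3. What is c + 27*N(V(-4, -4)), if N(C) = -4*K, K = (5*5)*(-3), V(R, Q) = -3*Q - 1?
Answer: 8154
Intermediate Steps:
c = 54
V(R, Q) = -1 - 3*Q
K = -75 (K = 25*(-3) = -75)
N(C) = 300 (N(C) = -4*(-75) = 300)
c + 27*N(V(-4, -4)) = 54 + 27*300 = 54 + 8100 = 8154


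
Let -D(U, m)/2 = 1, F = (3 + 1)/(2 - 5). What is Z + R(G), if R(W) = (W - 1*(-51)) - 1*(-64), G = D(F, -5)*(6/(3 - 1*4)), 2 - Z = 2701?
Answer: -2572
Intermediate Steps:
Z = -2699 (Z = 2 - 1*2701 = 2 - 2701 = -2699)
F = -4/3 (F = 4/(-3) = 4*(-⅓) = -4/3 ≈ -1.3333)
D(U, m) = -2 (D(U, m) = -2*1 = -2)
G = 12 (G = -12/(3 - 1*4) = -12/(3 - 4) = -12/(-1) = -12*(-1) = -2*(-6) = 12)
R(W) = 115 + W (R(W) = (W + 51) + 64 = (51 + W) + 64 = 115 + W)
Z + R(G) = -2699 + (115 + 12) = -2699 + 127 = -2572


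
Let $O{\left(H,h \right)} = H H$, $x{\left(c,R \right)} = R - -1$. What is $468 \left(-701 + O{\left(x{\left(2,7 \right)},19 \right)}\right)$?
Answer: $-298116$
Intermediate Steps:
$x{\left(c,R \right)} = 1 + R$ ($x{\left(c,R \right)} = R + 1 = 1 + R$)
$O{\left(H,h \right)} = H^{2}$
$468 \left(-701 + O{\left(x{\left(2,7 \right)},19 \right)}\right) = 468 \left(-701 + \left(1 + 7\right)^{2}\right) = 468 \left(-701 + 8^{2}\right) = 468 \left(-701 + 64\right) = 468 \left(-637\right) = -298116$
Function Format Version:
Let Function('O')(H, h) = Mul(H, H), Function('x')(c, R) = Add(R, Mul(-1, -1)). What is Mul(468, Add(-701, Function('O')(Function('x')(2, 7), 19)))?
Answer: -298116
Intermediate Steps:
Function('x')(c, R) = Add(1, R) (Function('x')(c, R) = Add(R, 1) = Add(1, R))
Function('O')(H, h) = Pow(H, 2)
Mul(468, Add(-701, Function('O')(Function('x')(2, 7), 19))) = Mul(468, Add(-701, Pow(Add(1, 7), 2))) = Mul(468, Add(-701, Pow(8, 2))) = Mul(468, Add(-701, 64)) = Mul(468, -637) = -298116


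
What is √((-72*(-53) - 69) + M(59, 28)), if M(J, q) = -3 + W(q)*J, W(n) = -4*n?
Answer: 4*I*√179 ≈ 53.516*I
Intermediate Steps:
M(J, q) = -3 - 4*J*q (M(J, q) = -3 + (-4*q)*J = -3 - 4*J*q)
√((-72*(-53) - 69) + M(59, 28)) = √((-72*(-53) - 69) + (-3 - 4*59*28)) = √((3816 - 69) + (-3 - 6608)) = √(3747 - 6611) = √(-2864) = 4*I*√179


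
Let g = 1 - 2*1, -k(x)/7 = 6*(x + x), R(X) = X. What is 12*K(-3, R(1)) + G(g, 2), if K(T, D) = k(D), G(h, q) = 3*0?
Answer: -1008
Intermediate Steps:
k(x) = -84*x (k(x) = -42*(x + x) = -42*2*x = -84*x)
g = -1 (g = 1 - 2 = -1)
G(h, q) = 0
K(T, D) = -84*D
12*K(-3, R(1)) + G(g, 2) = 12*(-84*1) + 0 = 12*(-84) + 0 = -1008 + 0 = -1008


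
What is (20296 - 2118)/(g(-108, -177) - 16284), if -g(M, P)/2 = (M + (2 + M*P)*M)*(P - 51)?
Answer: -9089/470794398 ≈ -1.9306e-5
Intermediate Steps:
g(M, P) = -2*(-51 + P)*(M + M*(2 + M*P)) (g(M, P) = -2*(M + (2 + M*P)*M)*(P - 51) = -2*(M + M*(2 + M*P))*(-51 + P) = -2*(-51 + P)*(M + M*(2 + M*P)))
(20296 - 2118)/(g(-108, -177) - 16284) = (20296 - 2118)/(2*(-108)*(153 - 3*(-177) - 1*(-108)*(-177)**2 + 51*(-108)*(-177)) - 16284) = 18178/(2*(-108)*(153 + 531 - 1*(-108)*31329 + 974916) - 16284) = 18178/(2*(-108)*(153 + 531 + 3383532 + 974916) - 16284) = 18178/(2*(-108)*4359132 - 16284) = 18178/(-941572512 - 16284) = 18178/(-941588796) = 18178*(-1/941588796) = -9089/470794398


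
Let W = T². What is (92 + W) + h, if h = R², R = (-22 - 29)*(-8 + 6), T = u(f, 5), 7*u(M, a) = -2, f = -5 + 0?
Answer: 514308/49 ≈ 10496.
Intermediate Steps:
f = -5
u(M, a) = -2/7 (u(M, a) = (⅐)*(-2) = -2/7)
T = -2/7 ≈ -0.28571
R = 102 (R = -51*(-2) = 102)
h = 10404 (h = 102² = 10404)
W = 4/49 (W = (-2/7)² = 4/49 ≈ 0.081633)
(92 + W) + h = (92 + 4/49) + 10404 = 4512/49 + 10404 = 514308/49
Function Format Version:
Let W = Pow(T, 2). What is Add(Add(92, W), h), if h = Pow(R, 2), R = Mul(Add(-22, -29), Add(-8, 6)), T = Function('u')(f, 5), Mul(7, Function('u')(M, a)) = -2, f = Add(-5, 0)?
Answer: Rational(514308, 49) ≈ 10496.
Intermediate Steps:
f = -5
Function('u')(M, a) = Rational(-2, 7) (Function('u')(M, a) = Mul(Rational(1, 7), -2) = Rational(-2, 7))
T = Rational(-2, 7) ≈ -0.28571
R = 102 (R = Mul(-51, -2) = 102)
h = 10404 (h = Pow(102, 2) = 10404)
W = Rational(4, 49) (W = Pow(Rational(-2, 7), 2) = Rational(4, 49) ≈ 0.081633)
Add(Add(92, W), h) = Add(Add(92, Rational(4, 49)), 10404) = Add(Rational(4512, 49), 10404) = Rational(514308, 49)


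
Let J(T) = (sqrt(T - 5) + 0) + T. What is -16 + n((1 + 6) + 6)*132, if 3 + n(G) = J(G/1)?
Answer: 1304 + 264*sqrt(2) ≈ 1677.4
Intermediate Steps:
J(T) = T + sqrt(-5 + T) (J(T) = (sqrt(-5 + T) + 0) + T = sqrt(-5 + T) + T = T + sqrt(-5 + T))
n(G) = -3 + G + sqrt(-5 + G) (n(G) = -3 + (G/1 + sqrt(-5 + G/1)) = -3 + (G*1 + sqrt(-5 + G*1)) = -3 + (G + sqrt(-5 + G)) = -3 + G + sqrt(-5 + G))
-16 + n((1 + 6) + 6)*132 = -16 + (-3 + ((1 + 6) + 6) + sqrt(-5 + ((1 + 6) + 6)))*132 = -16 + (-3 + (7 + 6) + sqrt(-5 + (7 + 6)))*132 = -16 + (-3 + 13 + sqrt(-5 + 13))*132 = -16 + (-3 + 13 + sqrt(8))*132 = -16 + (-3 + 13 + 2*sqrt(2))*132 = -16 + (10 + 2*sqrt(2))*132 = -16 + (1320 + 264*sqrt(2)) = 1304 + 264*sqrt(2)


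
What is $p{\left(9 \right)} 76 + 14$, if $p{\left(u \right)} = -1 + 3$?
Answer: $166$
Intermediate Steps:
$p{\left(u \right)} = 2$
$p{\left(9 \right)} 76 + 14 = 2 \cdot 76 + 14 = 152 + 14 = 166$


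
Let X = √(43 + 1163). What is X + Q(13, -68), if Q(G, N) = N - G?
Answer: -81 + 3*√134 ≈ -46.272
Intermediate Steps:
X = 3*√134 (X = √1206 = 3*√134 ≈ 34.728)
X + Q(13, -68) = 3*√134 + (-68 - 1*13) = 3*√134 + (-68 - 13) = 3*√134 - 81 = -81 + 3*√134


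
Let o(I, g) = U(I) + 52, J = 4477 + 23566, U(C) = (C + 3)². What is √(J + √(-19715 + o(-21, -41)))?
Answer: √(28043 + I*√19339) ≈ 167.46 + 0.4152*I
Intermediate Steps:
U(C) = (3 + C)²
J = 28043
o(I, g) = 52 + (3 + I)² (o(I, g) = (3 + I)² + 52 = 52 + (3 + I)²)
√(J + √(-19715 + o(-21, -41))) = √(28043 + √(-19715 + (52 + (3 - 21)²))) = √(28043 + √(-19715 + (52 + (-18)²))) = √(28043 + √(-19715 + (52 + 324))) = √(28043 + √(-19715 + 376)) = √(28043 + √(-19339)) = √(28043 + I*√19339)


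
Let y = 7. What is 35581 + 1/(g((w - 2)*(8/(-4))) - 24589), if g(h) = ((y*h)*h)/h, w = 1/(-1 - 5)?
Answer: 2621465753/73676 ≈ 35581.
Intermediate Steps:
w = -⅙ (w = 1/(-6) = -⅙ ≈ -0.16667)
g(h) = 7*h (g(h) = ((7*h)*h)/h = (7*h²)/h = 7*h)
35581 + 1/(g((w - 2)*(8/(-4))) - 24589) = 35581 + 1/(7*((-⅙ - 2)*(8/(-4))) - 24589) = 35581 + 1/(7*(-52*(-1)/(3*4)) - 24589) = 35581 + 1/(7*(-13/6*(-2)) - 24589) = 35581 + 1/(7*(13/3) - 24589) = 35581 + 1/(91/3 - 24589) = 35581 + 1/(-73676/3) = 35581 - 3/73676 = 2621465753/73676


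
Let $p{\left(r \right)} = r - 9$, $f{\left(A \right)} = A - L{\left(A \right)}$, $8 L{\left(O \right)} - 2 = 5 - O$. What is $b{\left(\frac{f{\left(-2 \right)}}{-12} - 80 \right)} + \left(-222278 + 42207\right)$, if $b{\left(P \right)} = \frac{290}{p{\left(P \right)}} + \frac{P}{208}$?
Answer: $- \frac{30632029306897}{170107392} \approx -1.8007 \cdot 10^{5}$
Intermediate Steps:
$L{\left(O \right)} = \frac{7}{8} - \frac{O}{8}$ ($L{\left(O \right)} = \frac{1}{4} + \frac{5 - O}{8} = \frac{1}{4} - \left(- \frac{5}{8} + \frac{O}{8}\right) = \frac{7}{8} - \frac{O}{8}$)
$f{\left(A \right)} = - \frac{7}{8} + \frac{9 A}{8}$ ($f{\left(A \right)} = A - \left(\frac{7}{8} - \frac{A}{8}\right) = A + \left(- \frac{7}{8} + \frac{A}{8}\right) = - \frac{7}{8} + \frac{9 A}{8}$)
$p{\left(r \right)} = -9 + r$ ($p{\left(r \right)} = r - 9 = -9 + r$)
$b{\left(P \right)} = \frac{290}{-9 + P} + \frac{P}{208}$
$b{\left(\frac{f{\left(-2 \right)}}{-12} - 80 \right)} + \left(-222278 + 42207\right) = \frac{60320 + \left(\frac{- \frac{7}{8} + \frac{9}{8} \left(-2\right)}{-12} - 80\right) \left(-9 - \left(80 - \frac{- \frac{7}{8} + \frac{9}{8} \left(-2\right)}{-12}\right)\right)}{208 \left(-9 - \left(80 - \frac{- \frac{7}{8} + \frac{9}{8} \left(-2\right)}{-12}\right)\right)} + \left(-222278 + 42207\right) = \frac{60320 + \left(\left(- \frac{7}{8} - \frac{9}{4}\right) \left(- \frac{1}{12}\right) - 80\right) \left(-9 - \left(80 - \left(- \frac{7}{8} - \frac{9}{4}\right) \left(- \frac{1}{12}\right)\right)\right)}{208 \left(-9 - \left(80 - \left(- \frac{7}{8} - \frac{9}{4}\right) \left(- \frac{1}{12}\right)\right)\right)} - 180071 = \frac{60320 + \left(\left(- \frac{25}{8}\right) \left(- \frac{1}{12}\right) - 80\right) \left(-9 - \frac{7655}{96}\right)}{208 \left(-9 - \frac{7655}{96}\right)} - 180071 = \frac{60320 + \left(\frac{25}{96} - 80\right) \left(-9 + \left(\frac{25}{96} - 80\right)\right)}{208 \left(-9 + \left(\frac{25}{96} - 80\right)\right)} - 180071 = \frac{60320 - \frac{7655 \left(-9 - \frac{7655}{96}\right)}{96}}{208 \left(-9 - \frac{7655}{96}\right)} - 180071 = \frac{60320 - - \frac{65212945}{9216}}{208 \left(- \frac{8519}{96}\right)} - 180071 = \frac{1}{208} \left(- \frac{96}{8519}\right) \left(60320 + \frac{65212945}{9216}\right) - 180071 = \frac{1}{208} \left(- \frac{96}{8519}\right) \frac{621122065}{9216} - 180071 = - \frac{621122065}{170107392} - 180071 = - \frac{30632029306897}{170107392}$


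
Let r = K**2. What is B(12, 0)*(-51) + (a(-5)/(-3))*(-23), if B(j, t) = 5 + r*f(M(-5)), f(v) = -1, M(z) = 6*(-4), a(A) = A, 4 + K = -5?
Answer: 11513/3 ≈ 3837.7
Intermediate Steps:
K = -9 (K = -4 - 5 = -9)
M(z) = -24
r = 81 (r = (-9)**2 = 81)
B(j, t) = -76 (B(j, t) = 5 + 81*(-1) = 5 - 81 = -76)
B(12, 0)*(-51) + (a(-5)/(-3))*(-23) = -76*(-51) - 5/(-3)*(-23) = 3876 - 5*(-1/3)*(-23) = 3876 + (5/3)*(-23) = 3876 - 115/3 = 11513/3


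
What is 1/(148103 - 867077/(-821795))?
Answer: 821795/121711171962 ≈ 6.7520e-6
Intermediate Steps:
1/(148103 - 867077/(-821795)) = 1/(148103 - 867077*(-1/821795)) = 1/(148103 + 867077/821795) = 1/(121711171962/821795) = 821795/121711171962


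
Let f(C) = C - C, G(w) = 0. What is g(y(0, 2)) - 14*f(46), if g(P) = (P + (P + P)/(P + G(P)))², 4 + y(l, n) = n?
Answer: 0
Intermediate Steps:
y(l, n) = -4 + n
f(C) = 0
g(P) = (2 + P)² (g(P) = (P + (P + P)/(P + 0))² = (P + (2*P)/P)² = (P + 2)² = (2 + P)²)
g(y(0, 2)) - 14*f(46) = (2 + (-4 + 2))² - 14*0 = (2 - 2)² - 1*0 = 0² + 0 = 0 + 0 = 0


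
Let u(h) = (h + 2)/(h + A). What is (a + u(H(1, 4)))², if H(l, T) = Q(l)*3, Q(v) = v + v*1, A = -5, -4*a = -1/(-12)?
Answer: 146689/2304 ≈ 63.667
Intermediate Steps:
a = -1/48 (a = -(-1)/(4*(-12)) = -(-1)*(-1)/(4*12) = -¼*1/12 = -1/48 ≈ -0.020833)
Q(v) = 2*v (Q(v) = v + v = 2*v)
H(l, T) = 6*l (H(l, T) = (2*l)*3 = 6*l)
u(h) = (2 + h)/(-5 + h) (u(h) = (h + 2)/(h - 5) = (2 + h)/(-5 + h))
(a + u(H(1, 4)))² = (-1/48 + (2 + 6*1)/(-5 + 6*1))² = (-1/48 + (2 + 6)/(-5 + 6))² = (-1/48 + 8/1)² = (-1/48 + 1*8)² = (-1/48 + 8)² = (383/48)² = 146689/2304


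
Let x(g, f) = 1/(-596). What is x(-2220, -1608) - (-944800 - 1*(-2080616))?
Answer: -676946337/596 ≈ -1.1358e+6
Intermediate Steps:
x(g, f) = -1/596
x(-2220, -1608) - (-944800 - 1*(-2080616)) = -1/596 - (-944800 - 1*(-2080616)) = -1/596 - (-944800 + 2080616) = -1/596 - 1*1135816 = -1/596 - 1135816 = -676946337/596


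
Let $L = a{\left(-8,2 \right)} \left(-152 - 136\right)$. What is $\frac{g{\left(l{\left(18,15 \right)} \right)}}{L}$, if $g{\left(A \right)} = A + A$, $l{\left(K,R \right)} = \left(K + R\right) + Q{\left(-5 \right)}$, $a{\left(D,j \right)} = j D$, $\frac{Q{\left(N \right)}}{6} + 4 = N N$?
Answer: $\frac{53}{768} \approx 0.06901$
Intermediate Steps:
$Q{\left(N \right)} = -24 + 6 N^{2}$ ($Q{\left(N \right)} = -24 + 6 N N = -24 + 6 N^{2}$)
$a{\left(D,j \right)} = D j$
$l{\left(K,R \right)} = 126 + K + R$ ($l{\left(K,R \right)} = \left(K + R\right) - \left(24 - 6 \left(-5\right)^{2}\right) = \left(K + R\right) + \left(-24 + 6 \cdot 25\right) = \left(K + R\right) + \left(-24 + 150\right) = \left(K + R\right) + 126 = 126 + K + R$)
$g{\left(A \right)} = 2 A$
$L = 4608$ ($L = \left(-8\right) 2 \left(-152 - 136\right) = \left(-16\right) \left(-288\right) = 4608$)
$\frac{g{\left(l{\left(18,15 \right)} \right)}}{L} = \frac{2 \left(126 + 18 + 15\right)}{4608} = 2 \cdot 159 \cdot \frac{1}{4608} = 318 \cdot \frac{1}{4608} = \frac{53}{768}$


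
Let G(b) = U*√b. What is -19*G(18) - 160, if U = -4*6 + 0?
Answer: -160 + 1368*√2 ≈ 1774.6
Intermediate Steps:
U = -24 (U = -24 + 0 = -24)
G(b) = -24*√b
-19*G(18) - 160 = -(-456)*√18 - 160 = -(-456)*3*√2 - 160 = -(-1368)*√2 - 160 = 1368*√2 - 160 = -160 + 1368*√2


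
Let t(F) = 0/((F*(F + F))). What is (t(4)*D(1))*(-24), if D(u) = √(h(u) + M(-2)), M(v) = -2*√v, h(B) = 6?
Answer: 0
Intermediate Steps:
D(u) = √(6 - 2*I*√2)
t(F) = 0 (t(F) = 0/((F*(2*F))) = 0/((2*F²)) = 0*(1/(2*F²)) = 0)
(t(4)*D(1))*(-24) = (0*√(6 - 2*I*√2))*(-24) = 0*(-24) = 0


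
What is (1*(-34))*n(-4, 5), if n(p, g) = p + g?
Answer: -34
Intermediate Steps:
n(p, g) = g + p
(1*(-34))*n(-4, 5) = (1*(-34))*(5 - 4) = -34*1 = -34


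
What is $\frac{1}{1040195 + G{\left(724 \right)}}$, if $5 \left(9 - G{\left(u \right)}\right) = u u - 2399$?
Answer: $\frac{5}{4679243} \approx 1.0685 \cdot 10^{-6}$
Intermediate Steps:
$G{\left(u \right)} = \frac{2444}{5} - \frac{u^{2}}{5}$ ($G{\left(u \right)} = 9 - \frac{u u - 2399}{5} = 9 - \frac{u^{2} - 2399}{5} = 9 - \frac{-2399 + u^{2}}{5} = 9 - \left(- \frac{2399}{5} + \frac{u^{2}}{5}\right) = \frac{2444}{5} - \frac{u^{2}}{5}$)
$\frac{1}{1040195 + G{\left(724 \right)}} = \frac{1}{1040195 + \left(\frac{2444}{5} - \frac{724^{2}}{5}\right)} = \frac{1}{1040195 + \left(\frac{2444}{5} - \frac{524176}{5}\right)} = \frac{1}{1040195 - \frac{521732}{5}} = \frac{1}{\frac{4679243}{5}} = \frac{5}{4679243}$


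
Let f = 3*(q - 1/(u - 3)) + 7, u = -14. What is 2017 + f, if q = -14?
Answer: 33697/17 ≈ 1982.2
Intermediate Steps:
f = -592/17 (f = 3*(-14 - 1/(-14 - 3)) + 7 = 3*(-14 - 1/(-17)) + 7 = 3*(-14 - 1*(-1/17)) + 7 = 3*(-14 + 1/17) + 7 = 3*(-237/17) + 7 = -711/17 + 7 = -592/17 ≈ -34.824)
2017 + f = 2017 - 592/17 = 33697/17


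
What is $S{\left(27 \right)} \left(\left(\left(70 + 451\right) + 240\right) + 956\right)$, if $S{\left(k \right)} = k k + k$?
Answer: $1298052$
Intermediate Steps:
$S{\left(k \right)} = k + k^{2}$ ($S{\left(k \right)} = k^{2} + k = k + k^{2}$)
$S{\left(27 \right)} \left(\left(\left(70 + 451\right) + 240\right) + 956\right) = 27 \left(1 + 27\right) \left(\left(\left(70 + 451\right) + 240\right) + 956\right) = 27 \cdot 28 \left(\left(521 + 240\right) + 956\right) = 756 \left(761 + 956\right) = 756 \cdot 1717 = 1298052$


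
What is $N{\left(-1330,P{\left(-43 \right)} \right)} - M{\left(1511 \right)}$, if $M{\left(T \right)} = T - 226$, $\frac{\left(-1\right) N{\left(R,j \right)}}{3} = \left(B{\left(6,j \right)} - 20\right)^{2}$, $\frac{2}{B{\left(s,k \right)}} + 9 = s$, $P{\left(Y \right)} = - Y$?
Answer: $- \frac{7699}{3} \approx -2566.3$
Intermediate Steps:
$B{\left(s,k \right)} = \frac{2}{-9 + s}$
$N{\left(R,j \right)} = - \frac{3844}{3}$ ($N{\left(R,j \right)} = - 3 \left(\frac{2}{-9 + 6} - 20\right)^{2} = - 3 \left(\frac{2}{-3} - 20\right)^{2} = - 3 \left(2 \left(- \frac{1}{3}\right) - 20\right)^{2} = - 3 \left(- \frac{2}{3} - 20\right)^{2} = - 3 \left(- \frac{62}{3}\right)^{2} = \left(-3\right) \frac{3844}{9} = - \frac{3844}{3}$)
$M{\left(T \right)} = -226 + T$
$N{\left(-1330,P{\left(-43 \right)} \right)} - M{\left(1511 \right)} = - \frac{3844}{3} - \left(-226 + 1511\right) = - \frac{3844}{3} - 1285 = - \frac{7699}{3}$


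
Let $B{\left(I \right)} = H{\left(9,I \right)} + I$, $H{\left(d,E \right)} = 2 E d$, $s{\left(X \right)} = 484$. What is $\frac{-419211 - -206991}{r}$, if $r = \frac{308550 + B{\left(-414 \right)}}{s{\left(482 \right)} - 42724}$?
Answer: $\frac{747014400}{25057} \approx 29813.0$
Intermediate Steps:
$H{\left(d,E \right)} = 2 E d$
$B{\left(I \right)} = 19 I$ ($B{\left(I \right)} = 2 I 9 + I = 18 I + I = 19 I$)
$r = - \frac{25057}{3520}$ ($r = \frac{308550 + 19 \left(-414\right)}{484 - 42724} = \frac{308550 - 7866}{-42240} = 300684 \left(- \frac{1}{42240}\right) = - \frac{25057}{3520} \approx -7.1185$)
$\frac{-419211 - -206991}{r} = \frac{-419211 - -206991}{- \frac{25057}{3520}} = \left(-419211 + 206991\right) \left(- \frac{3520}{25057}\right) = \left(-212220\right) \left(- \frac{3520}{25057}\right) = \frac{747014400}{25057}$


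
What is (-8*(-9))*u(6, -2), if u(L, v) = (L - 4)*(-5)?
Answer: -720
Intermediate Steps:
u(L, v) = 20 - 5*L (u(L, v) = (-4 + L)*(-5) = 20 - 5*L)
(-8*(-9))*u(6, -2) = (-8*(-9))*(20 - 5*6) = 72*(20 - 30) = 72*(-10) = -720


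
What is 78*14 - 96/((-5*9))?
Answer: 16412/15 ≈ 1094.1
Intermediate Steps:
78*14 - 96/((-5*9)) = 1092 - 96/(-45) = 1092 - 96*(-1/45) = 1092 + 32/15 = 16412/15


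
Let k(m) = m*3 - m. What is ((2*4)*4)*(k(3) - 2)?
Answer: 128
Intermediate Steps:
k(m) = 2*m (k(m) = 3*m - m = 2*m)
((2*4)*4)*(k(3) - 2) = ((2*4)*4)*(2*3 - 2) = (8*4)*(6 - 2) = 32*4 = 128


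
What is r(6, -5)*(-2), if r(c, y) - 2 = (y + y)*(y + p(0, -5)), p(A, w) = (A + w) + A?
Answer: -204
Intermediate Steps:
p(A, w) = w + 2*A
r(c, y) = 2 + 2*y*(-5 + y) (r(c, y) = 2 + (y + y)*(y + (-5 + 2*0)) = 2 + (2*y)*(y + (-5 + 0)) = 2 + (2*y)*(y - 5) = 2 + (2*y)*(-5 + y) = 2 + 2*y*(-5 + y))
r(6, -5)*(-2) = (2 - 10*(-5) + 2*(-5)²)*(-2) = (2 + 50 + 2*25)*(-2) = (2 + 50 + 50)*(-2) = 102*(-2) = -204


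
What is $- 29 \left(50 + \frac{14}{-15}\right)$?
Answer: $- \frac{21344}{15} \approx -1422.9$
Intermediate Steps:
$- 29 \left(50 + \frac{14}{-15}\right) = - 29 \left(50 + 14 \left(- \frac{1}{15}\right)\right) = - 29 \left(50 - \frac{14}{15}\right) = \left(-29\right) \frac{736}{15} = - \frac{21344}{15}$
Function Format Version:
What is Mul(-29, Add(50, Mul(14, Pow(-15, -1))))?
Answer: Rational(-21344, 15) ≈ -1422.9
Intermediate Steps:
Mul(-29, Add(50, Mul(14, Pow(-15, -1)))) = Mul(-29, Add(50, Mul(14, Rational(-1, 15)))) = Mul(-29, Add(50, Rational(-14, 15))) = Mul(-29, Rational(736, 15)) = Rational(-21344, 15)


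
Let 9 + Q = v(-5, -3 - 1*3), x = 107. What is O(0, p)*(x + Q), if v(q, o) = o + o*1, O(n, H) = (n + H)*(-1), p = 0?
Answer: 0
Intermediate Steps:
O(n, H) = -H - n (O(n, H) = (H + n)*(-1) = -H - n)
v(q, o) = 2*o (v(q, o) = o + o = 2*o)
Q = -21 (Q = -9 + 2*(-3 - 1*3) = -9 + 2*(-3 - 3) = -9 + 2*(-6) = -9 - 12 = -21)
O(0, p)*(x + Q) = (-1*0 - 1*0)*(107 - 21) = (0 + 0)*86 = 0*86 = 0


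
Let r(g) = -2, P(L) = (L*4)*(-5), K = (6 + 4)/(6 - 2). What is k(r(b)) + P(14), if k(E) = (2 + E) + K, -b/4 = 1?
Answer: -555/2 ≈ -277.50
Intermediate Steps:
K = 5/2 (K = 10/4 = 10*(¼) = 5/2 ≈ 2.5000)
P(L) = -20*L (P(L) = (4*L)*(-5) = -20*L)
b = -4 (b = -4*1 = -4)
k(E) = 9/2 + E (k(E) = (2 + E) + 5/2 = 9/2 + E)
k(r(b)) + P(14) = (9/2 - 2) - 20*14 = 5/2 - 280 = -555/2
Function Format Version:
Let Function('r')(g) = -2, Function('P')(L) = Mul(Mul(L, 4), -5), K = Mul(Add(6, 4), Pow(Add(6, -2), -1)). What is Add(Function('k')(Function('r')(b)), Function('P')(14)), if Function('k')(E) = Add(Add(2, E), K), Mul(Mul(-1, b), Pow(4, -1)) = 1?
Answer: Rational(-555, 2) ≈ -277.50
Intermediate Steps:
K = Rational(5, 2) (K = Mul(10, Pow(4, -1)) = Mul(10, Rational(1, 4)) = Rational(5, 2) ≈ 2.5000)
Function('P')(L) = Mul(-20, L) (Function('P')(L) = Mul(Mul(4, L), -5) = Mul(-20, L))
b = -4 (b = Mul(-4, 1) = -4)
Function('k')(E) = Add(Rational(9, 2), E) (Function('k')(E) = Add(Add(2, E), Rational(5, 2)) = Add(Rational(9, 2), E))
Add(Function('k')(Function('r')(b)), Function('P')(14)) = Add(Add(Rational(9, 2), -2), Mul(-20, 14)) = Add(Rational(5, 2), -280) = Rational(-555, 2)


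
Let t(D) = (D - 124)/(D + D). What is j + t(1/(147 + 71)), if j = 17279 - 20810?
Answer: -34093/2 ≈ -17047.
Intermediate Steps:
t(D) = (-124 + D)/(2*D) (t(D) = (-124 + D)/((2*D)) = (-124 + D)*(1/(2*D)) = (-124 + D)/(2*D))
j = -3531
j + t(1/(147 + 71)) = -3531 + (-124 + 1/(147 + 71))/(2*(1/(147 + 71))) = -3531 + (-124 + 1/218)/(2*(1/218)) = -3531 + (½)*218*(-27031/218) = -3531 - 27031/2 = -34093/2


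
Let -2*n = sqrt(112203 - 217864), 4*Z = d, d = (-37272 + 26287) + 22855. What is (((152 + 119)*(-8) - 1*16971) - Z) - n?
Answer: -44213/2 + I*sqrt(105661)/2 ≈ -22107.0 + 162.53*I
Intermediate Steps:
d = 11870 (d = -10985 + 22855 = 11870)
Z = 5935/2 (Z = (1/4)*11870 = 5935/2 ≈ 2967.5)
n = -I*sqrt(105661)/2 (n = -sqrt(112203 - 217864)/2 = -I*sqrt(105661)/2 ≈ -162.53*I)
(((152 + 119)*(-8) - 1*16971) - Z) - n = (((152 + 119)*(-8) - 1*16971) - 1*5935/2) - (-1)*I*sqrt(105661)/2 = ((271*(-8) - 16971) - 5935/2) + I*sqrt(105661)/2 = ((-2168 - 16971) - 5935/2) + I*sqrt(105661)/2 = (-19139 - 5935/2) + I*sqrt(105661)/2 = -44213/2 + I*sqrt(105661)/2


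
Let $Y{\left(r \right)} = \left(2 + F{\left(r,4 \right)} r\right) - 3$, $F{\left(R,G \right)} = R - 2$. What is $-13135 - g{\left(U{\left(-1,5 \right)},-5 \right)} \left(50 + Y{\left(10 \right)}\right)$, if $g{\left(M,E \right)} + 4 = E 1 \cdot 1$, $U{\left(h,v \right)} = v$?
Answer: $-11974$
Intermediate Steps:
$F{\left(R,G \right)} = -2 + R$ ($F{\left(R,G \right)} = R - 2 = -2 + R$)
$g{\left(M,E \right)} = -4 + E$ ($g{\left(M,E \right)} = -4 + E 1 \cdot 1 = -4 + E 1 = -4 + E$)
$Y{\left(r \right)} = -1 + r \left(-2 + r\right)$ ($Y{\left(r \right)} = \left(2 + \left(-2 + r\right) r\right) - 3 = \left(2 + r \left(-2 + r\right)\right) - 3 = -1 + r \left(-2 + r\right)$)
$-13135 - g{\left(U{\left(-1,5 \right)},-5 \right)} \left(50 + Y{\left(10 \right)}\right) = -13135 - \left(-4 - 5\right) \left(50 - \left(1 - 10 \left(-2 + 10\right)\right)\right) = -13135 - - 9 \left(50 + \left(-1 + 10 \cdot 8\right)\right) = -13135 - - 9 \left(50 + \left(-1 + 80\right)\right) = -13135 - - 9 \left(50 + 79\right) = -13135 - \left(-9\right) 129 = -13135 - -1161 = -13135 + 1161 = -11974$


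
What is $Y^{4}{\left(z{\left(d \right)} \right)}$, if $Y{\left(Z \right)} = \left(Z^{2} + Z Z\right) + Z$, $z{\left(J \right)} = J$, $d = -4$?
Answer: $614656$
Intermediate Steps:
$Y{\left(Z \right)} = Z + 2 Z^{2}$ ($Y{\left(Z \right)} = \left(Z^{2} + Z^{2}\right) + Z = 2 Z^{2} + Z = Z + 2 Z^{2}$)
$Y^{4}{\left(z{\left(d \right)} \right)} = \left(- 4 \left(1 + 2 \left(-4\right)\right)\right)^{4} = \left(- 4 \left(1 - 8\right)\right)^{4} = \left(\left(-4\right) \left(-7\right)\right)^{4} = 28^{4} = 614656$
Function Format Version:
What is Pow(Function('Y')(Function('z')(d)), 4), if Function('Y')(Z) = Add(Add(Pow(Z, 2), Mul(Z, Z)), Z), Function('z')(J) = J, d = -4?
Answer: 614656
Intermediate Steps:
Function('Y')(Z) = Add(Z, Mul(2, Pow(Z, 2))) (Function('Y')(Z) = Add(Add(Pow(Z, 2), Pow(Z, 2)), Z) = Add(Mul(2, Pow(Z, 2)), Z) = Add(Z, Mul(2, Pow(Z, 2))))
Pow(Function('Y')(Function('z')(d)), 4) = Pow(Mul(-4, Add(1, Mul(2, -4))), 4) = Pow(Mul(-4, Add(1, -8)), 4) = Pow(Mul(-4, -7), 4) = Pow(28, 4) = 614656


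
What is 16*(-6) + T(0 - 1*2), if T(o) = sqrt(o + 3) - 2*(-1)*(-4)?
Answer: -103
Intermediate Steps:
T(o) = -8 + sqrt(3 + o) (T(o) = sqrt(3 + o) + 2*(-4) = sqrt(3 + o) - 8 = -8 + sqrt(3 + o))
16*(-6) + T(0 - 1*2) = 16*(-6) + (-8 + sqrt(3 + (0 - 1*2))) = -96 + (-8 + sqrt(3 + (0 - 2))) = -96 + (-8 + sqrt(3 - 2)) = -96 + (-8 + sqrt(1)) = -96 + (-8 + 1) = -96 - 7 = -103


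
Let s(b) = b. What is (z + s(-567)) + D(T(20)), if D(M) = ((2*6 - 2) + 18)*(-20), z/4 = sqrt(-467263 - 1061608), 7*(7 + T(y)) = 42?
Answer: -1127 + 4*I*sqrt(1528871) ≈ -1127.0 + 4945.9*I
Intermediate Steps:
T(y) = -1 (T(y) = -7 + (1/7)*42 = -7 + 6 = -1)
z = 4*I*sqrt(1528871) (z = 4*sqrt(-467263 - 1061608) = 4*sqrt(-1528871) = 4*(I*sqrt(1528871)) = 4*I*sqrt(1528871) ≈ 4945.9*I)
D(M) = -560 (D(M) = ((12 - 2) + 18)*(-20) = (10 + 18)*(-20) = 28*(-20) = -560)
(z + s(-567)) + D(T(20)) = (4*I*sqrt(1528871) - 567) - 560 = (-567 + 4*I*sqrt(1528871)) - 560 = -1127 + 4*I*sqrt(1528871)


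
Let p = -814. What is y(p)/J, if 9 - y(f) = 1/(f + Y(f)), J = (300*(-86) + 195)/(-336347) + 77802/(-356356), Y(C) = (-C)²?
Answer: -1474971603383551/23304535423047 ≈ -63.291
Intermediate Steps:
Y(C) = C²
J = -774726087/5448148706 (J = (-25800 + 195)*(-1/336347) + 77802*(-1/356356) = -25605*(-1/336347) - 38901/178178 = 25605/336347 - 38901/178178 = -774726087/5448148706 ≈ -0.14220)
y(f) = 9 - 1/(f + f²)
y(p)/J = ((-1 + 9*(-814) + 9*(-814)²)/((-814)*(1 - 814)))/(-774726087/5448148706) = -1/814*(-1 - 7326 + 9*662596)/(-813)*(-5448148706/774726087) = -1/814*(-1/813)*(-1 - 7326 + 5963364)*(-5448148706/774726087) = -1/814*(-1/813)*5956037*(-5448148706/774726087) = (5956037/661782)*(-5448148706/774726087) = -1474971603383551/23304535423047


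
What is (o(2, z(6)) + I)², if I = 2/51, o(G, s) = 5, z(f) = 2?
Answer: 66049/2601 ≈ 25.394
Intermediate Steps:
I = 2/51 (I = 2*(1/51) = 2/51 ≈ 0.039216)
(o(2, z(6)) + I)² = (5 + 2/51)² = (257/51)² = 66049/2601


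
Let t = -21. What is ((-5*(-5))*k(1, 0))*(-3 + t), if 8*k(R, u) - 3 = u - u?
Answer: -225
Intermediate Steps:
k(R, u) = 3/8 (k(R, u) = 3/8 + (u - u)/8 = 3/8 + (⅛)*0 = 3/8 + 0 = 3/8)
((-5*(-5))*k(1, 0))*(-3 + t) = (-5*(-5)*(3/8))*(-3 - 21) = (25*(3/8))*(-24) = (75/8)*(-24) = -225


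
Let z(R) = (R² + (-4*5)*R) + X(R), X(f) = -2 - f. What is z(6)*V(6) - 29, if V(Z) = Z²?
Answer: -3341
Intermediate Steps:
z(R) = -2 + R² - 21*R (z(R) = (R² + (-4*5)*R) + (-2 - R) = (R² - 20*R) + (-2 - R) = -2 + R² - 21*R)
z(6)*V(6) - 29 = (-2 + 6² - 21*6)*6² - 29 = (-2 + 36 - 126)*36 - 29 = -92*36 - 29 = -3312 - 29 = -3341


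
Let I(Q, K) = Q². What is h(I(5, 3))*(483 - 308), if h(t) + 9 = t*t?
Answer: 107800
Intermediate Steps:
h(t) = -9 + t² (h(t) = -9 + t*t = -9 + t²)
h(I(5, 3))*(483 - 308) = (-9 + (5²)²)*(483 - 308) = (-9 + 25²)*175 = (-9 + 625)*175 = 616*175 = 107800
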